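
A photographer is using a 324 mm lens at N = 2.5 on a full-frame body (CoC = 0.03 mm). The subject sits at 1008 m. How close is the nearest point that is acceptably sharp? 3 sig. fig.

586 m

Hyperfocal distance H = f²/(N·c) + f = 324²/(2.5 × 0.03) + 324 = 104976/0.075 + 324 ≈ 1400004.0 mm ≈ 1400 m.
Near limit Dn = s·(H − f)/(H + s − 2f) = 1008000 × (1400004.0 − 324) / (1400004.0 + 1008000 − 2 × 324) = 1008000 × 1399680.0 / 2407356.0 ≈ 586069 mm ≈ 586 m.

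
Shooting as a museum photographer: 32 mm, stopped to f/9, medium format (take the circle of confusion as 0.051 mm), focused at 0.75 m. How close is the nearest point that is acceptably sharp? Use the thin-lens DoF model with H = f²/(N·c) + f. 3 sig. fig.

0.567 m

Hyperfocal distance H = f²/(N·c) + f = 32²/(9 × 0.051) + 32 = 1024/0.459 + 32 ≈ 2262.9 mm ≈ 2.263 m.
Near limit Dn = s·(H − f)/(H + s − 2f) = 750 × (2262.9 − 32) / (2262.9 + 750 − 2 × 32) = 750 × 2230.9 / 2948.9 ≈ 567.39 mm ≈ 0.567 m.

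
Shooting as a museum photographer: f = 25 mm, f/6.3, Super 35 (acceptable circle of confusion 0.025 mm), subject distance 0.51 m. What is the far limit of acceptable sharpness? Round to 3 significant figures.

Hyperfocal distance H = f²/(N·c) + f = 25²/(6.3 × 0.025) + 25 = 625/0.1575 + 25 ≈ 3993.3 mm ≈ 3.993 m.
Far limit Df = s·(H − f)/(H − s) = 510 × (3993.3 − 25) / (3993.3 − 510) = 510 × 3968.3 / 3483.3 ≈ 581.01 mm ≈ 0.581 m.

0.581 m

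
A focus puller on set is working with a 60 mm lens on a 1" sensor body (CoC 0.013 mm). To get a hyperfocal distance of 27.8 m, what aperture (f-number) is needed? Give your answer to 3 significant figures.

f/9.98

Rearrange H = f²/(N·c) + f for N: N = f² / ((H − f)·c).
N = 60² / ((27800 − 60) × 0.013) = 3600 / 360.6 ≈ 9.98.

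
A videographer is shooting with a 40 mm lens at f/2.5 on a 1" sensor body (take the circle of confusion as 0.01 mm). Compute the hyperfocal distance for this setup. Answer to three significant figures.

64.0 m

Hyperfocal distance H = f²/(N·c) + f = 40²/(2.5 × 0.01) + 40 = 1600/0.025 + 40 ≈ 64040.0 mm ≈ 64.0 m.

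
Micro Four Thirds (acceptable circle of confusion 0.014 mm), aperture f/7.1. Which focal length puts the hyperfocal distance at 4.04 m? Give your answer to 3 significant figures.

20.0 mm

From H = f²/(N·c) + f, with f ≪ H: f ≈ √(H·N·c) = √(4040 × 7.1 × 0.014) = √401.58 ≈ 20.04 mm.
The +f correction barely moves this — solving exactly, f² + N·c·f − N·c·H = 0 ⇒ f = (−N·c + √((N·c)² + 4·N·c·H))/2 = (−0.0994 + √1606.3)/2 ≈ 19.990 mm, so f ≈ 20.0 mm.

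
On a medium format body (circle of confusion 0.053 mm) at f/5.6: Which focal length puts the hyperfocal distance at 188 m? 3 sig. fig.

From H = f²/(N·c) + f, with f ≪ H: f ≈ √(H·N·c) = √(188000 × 5.6 × 0.053) = √55798 ≈ 236.2 mm.
The +f correction barely moves this — solving exactly, f² + N·c·f − N·c·H = 0 ⇒ f = (−N·c + √((N·c)² + 4·N·c·H))/2 = (−0.2968 + √223194)/2 ≈ 236.07 mm, so f ≈ 236 mm.

236 mm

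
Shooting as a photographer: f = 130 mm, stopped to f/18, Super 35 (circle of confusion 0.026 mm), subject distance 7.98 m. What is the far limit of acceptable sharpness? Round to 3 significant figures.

10.2 m

Hyperfocal distance H = f²/(N·c) + f = 130²/(18 × 0.026) + 130 = 16900/0.468 + 130 ≈ 36241.1 mm ≈ 36.24 m.
Far limit Df = s·(H − f)/(H − s) = 7980 × (36241.1 − 130) / (36241.1 − 7980) = 7980 × 36111.1 / 28261.1 ≈ 10197 mm ≈ 10.2 m.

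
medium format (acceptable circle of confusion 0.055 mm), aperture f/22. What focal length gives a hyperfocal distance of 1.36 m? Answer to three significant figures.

From H = f²/(N·c) + f, with f ≪ H: f ≈ √(H·N·c) = √(1360 × 22 × 0.055) = √1645.6 ≈ 40.57 mm.
Exact: f² + N·c·f − N·c·H = 0 ⇒ f = (−N·c + √((N·c)² + 4·N·c·H))/2 = (−1.21 + √6583.9)/2 ≈ 39.966 mm ≈ 40.0 mm.

40.0 mm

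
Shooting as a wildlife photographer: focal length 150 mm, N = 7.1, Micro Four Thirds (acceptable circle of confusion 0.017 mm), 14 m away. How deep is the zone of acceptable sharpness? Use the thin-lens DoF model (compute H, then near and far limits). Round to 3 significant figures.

2.09 m

Hyperfocal distance H = f²/(N·c) + f = 150²/(7.1 × 0.017) + 150 = 22500/0.1207 + 150 ≈ 186562.6 mm ≈ 186.6 m.
Near limit Dn = s·(H − f)/(H + s − 2f) = 14000 × (186562.6 − 150) / (186562.6 + 14000 − 2 × 150) = 14000 × 186412.6 / 200262.6 ≈ 13031.8 mm.
Far limit Df = s·(H − f)/(H − s) = 14000 × (186562.6 − 150) / (186562.6 − 14000) = 14000 × 186412.6 / 172562.6 ≈ 15123.7 mm.
Depth of field = Df − Dn = 15123.7 − 13031.8 ≈ 2091.9 mm ≈ 2.09 m.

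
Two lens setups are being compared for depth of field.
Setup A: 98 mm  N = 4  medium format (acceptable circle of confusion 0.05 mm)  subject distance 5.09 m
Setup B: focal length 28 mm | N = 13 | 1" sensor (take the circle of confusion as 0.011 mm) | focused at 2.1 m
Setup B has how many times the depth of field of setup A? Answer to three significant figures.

Setup A: H = 98²/(4×0.05) + 98 ≈ 48118.0 mm; DoF = Df − Dn = 5680.5 − 4610.7 ≈ 1069.8 mm.
Setup B: H = 28²/(13×0.011) + 28 ≈ 5510.5 mm; DoF = Df − Dn = 3375.8 − 1524.0 ≈ 1851.8 mm.
Ratio = 1851.8 / 1069.8 ≈ 1.73.

1.73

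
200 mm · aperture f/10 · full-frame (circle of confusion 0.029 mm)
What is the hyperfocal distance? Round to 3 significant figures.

Hyperfocal distance H = f²/(N·c) + f = 200²/(10 × 0.029) + 200 = 40000/0.29 + 200 ≈ 138131.0 mm ≈ 138 m.

138 m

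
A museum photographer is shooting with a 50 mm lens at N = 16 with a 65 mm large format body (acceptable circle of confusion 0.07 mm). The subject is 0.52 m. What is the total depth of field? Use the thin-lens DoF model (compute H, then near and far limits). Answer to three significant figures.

229 mm

Hyperfocal distance H = f²/(N·c) + f = 50²/(16 × 0.07) + 50 = 2500/1.12 + 50 ≈ 2282.1 mm ≈ 2.282 m.
Near limit Dn = s·(H − f)/(H + s − 2f) = 520 × (2282.1 − 50) / (2282.1 + 520 − 2 × 50) = 520 × 2232.1 / 2702.1 ≈ 429.55 mm.
Far limit Df = s·(H − f)/(H − s) = 520 × (2282.1 − 50) / (2282.1 − 520) = 520 × 2232.1 / 1762.1 ≈ 658.69 mm.
Depth of field = Df − Dn = 658.69 − 429.55 ≈ 229.14 mm.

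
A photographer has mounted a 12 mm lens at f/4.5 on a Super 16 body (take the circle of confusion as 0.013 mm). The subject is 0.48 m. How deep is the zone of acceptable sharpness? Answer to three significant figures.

189 mm

Hyperfocal distance H = f²/(N·c) + f = 12²/(4.5 × 0.013) + 12 = 144/0.0585 + 12 ≈ 2473.5 mm ≈ 2.474 m.
Near limit Dn = s·(H − f)/(H + s − 2f) = 480 × (2473.5 − 12) / (2473.5 + 480 − 2 × 12) = 480 × 2461.5 / 2929.5 ≈ 403.32 mm.
Far limit Df = s·(H − f)/(H − s) = 480 × (2473.5 − 12) / (2473.5 − 480) = 480 × 2461.5 / 1993.5 ≈ 592.68 mm.
Depth of field = Df − Dn = 592.68 − 403.32 ≈ 189.36 mm.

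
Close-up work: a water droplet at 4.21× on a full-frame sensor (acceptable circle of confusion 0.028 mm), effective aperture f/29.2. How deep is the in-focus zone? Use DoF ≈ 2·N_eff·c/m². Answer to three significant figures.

At magnification m, DoF ≈ 2·N_eff·c/m² = 2 × 29.2 × 0.028 / 4.21² = 1.635 / 17.72 ≈ 0.0923 mm.

0.0923 mm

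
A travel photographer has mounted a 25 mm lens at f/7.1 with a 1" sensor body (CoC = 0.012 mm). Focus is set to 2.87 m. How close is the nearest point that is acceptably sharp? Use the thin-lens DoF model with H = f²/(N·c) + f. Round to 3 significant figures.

2.07 m

Hyperfocal distance H = f²/(N·c) + f = 25²/(7.1 × 0.012) + 25 = 625/0.0852 + 25 ≈ 7360.7 mm ≈ 7.361 m.
Near limit Dn = s·(H − f)/(H + s − 2f) = 2870 × (7360.7 − 25) / (7360.7 + 2870 − 2 × 25) = 2870 × 7335.7 / 10180.7 ≈ 2068.0 mm ≈ 2.07 m.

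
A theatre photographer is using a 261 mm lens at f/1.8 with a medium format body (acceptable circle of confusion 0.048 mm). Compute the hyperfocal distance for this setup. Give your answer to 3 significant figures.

789 m

Hyperfocal distance H = f²/(N·c) + f = 261²/(1.8 × 0.048) + 261 = 68121/0.0864 + 261 ≈ 788698.5 mm ≈ 789 m.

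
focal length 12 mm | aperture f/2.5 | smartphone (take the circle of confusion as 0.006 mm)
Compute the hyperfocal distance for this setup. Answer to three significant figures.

Hyperfocal distance H = f²/(N·c) + f = 12²/(2.5 × 0.006) + 12 = 144/0.015 + 12 ≈ 9612.0 mm ≈ 9.61 m.

9.61 m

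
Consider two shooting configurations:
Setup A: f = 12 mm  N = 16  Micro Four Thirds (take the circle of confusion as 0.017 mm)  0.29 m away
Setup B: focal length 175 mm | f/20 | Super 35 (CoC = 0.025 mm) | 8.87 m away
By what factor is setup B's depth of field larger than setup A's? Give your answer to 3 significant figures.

6.11

Setup A: H = 12²/(16×0.017) + 12 ≈ 541.4 mm; DoF = Df − Dn = 610.67 − 190.15 ≈ 420.52 mm.
Setup B: H = 175²/(20×0.025) + 175 ≈ 61425.0 mm; DoF = Df − Dn = 10337.5 − 7767.4 ≈ 2570.1 mm.
Ratio = 2570.1 / 420.52 ≈ 6.11.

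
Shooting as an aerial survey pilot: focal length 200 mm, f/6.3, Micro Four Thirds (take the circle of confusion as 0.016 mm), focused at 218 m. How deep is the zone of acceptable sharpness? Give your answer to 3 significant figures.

Hyperfocal distance H = f²/(N·c) + f = 200²/(6.3 × 0.016) + 200 = 40000/0.1008 + 200 ≈ 397025.4 mm ≈ 397.0 m.
Near limit Dn = s·(H − f)/(H + s − 2f) = 218000 × (397025.4 − 200) / (397025.4 + 218000 − 2 × 200) = 218000 × 396825.4 / 614625.4 ≈ 140749 mm.
Far limit Df = s·(H − f)/(H − s) = 218000 × (397025.4 − 200) / (397025.4 − 218000) = 218000 × 396825.4 / 179025.4 ≈ 483216 mm.
Depth of field = Df − Dn = 483216 − 140749 ≈ 342467 mm ≈ 342 m.

342 m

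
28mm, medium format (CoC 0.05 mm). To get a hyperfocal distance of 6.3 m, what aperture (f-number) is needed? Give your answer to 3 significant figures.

Rearrange H = f²/(N·c) + f for N: N = f² / ((H − f)·c).
N = 28² / ((6300 − 28) × 0.05) = 784 / 313.6 ≈ 2.50.

f/2.50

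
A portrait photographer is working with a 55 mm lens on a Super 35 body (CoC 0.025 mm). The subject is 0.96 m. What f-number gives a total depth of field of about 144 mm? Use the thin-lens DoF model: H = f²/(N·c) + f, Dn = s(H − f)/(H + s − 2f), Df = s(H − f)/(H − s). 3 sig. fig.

Write h = H − f = f²/(N·c). The thin-lens limits are Dn = s·h/(h + (s−f)) and Df = s·h/(h − (s−f)), so DoF = Df − Dn = 2·s·(s−f)·h / (h² − (s−f)²).
That is a quadratic in h: DoF·h² − 2·s·(s−f)·h − DoF·(s−f)² = 0 ⇒ h = (s−f)·(s + √(s² + DoF²)) / DoF = 905 × (960 + √(960² + 144²)) / 144 = 905 × (960 + 970.740) / 144 ≈ 12134 mm.
Then N = f²/(c·h) = 55² / (0.025 × 12134) = 3025 / 303.35 ≈ 9.97.

f/9.97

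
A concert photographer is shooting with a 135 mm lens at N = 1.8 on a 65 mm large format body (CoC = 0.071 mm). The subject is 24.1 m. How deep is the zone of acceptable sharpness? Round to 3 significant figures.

Hyperfocal distance H = f²/(N·c) + f = 135²/(1.8 × 0.071) + 135 = 18225/0.1278 + 135 ≈ 142740.6 mm ≈ 142.7 m.
Near limit Dn = s·(H − f)/(H + s − 2f) = 24100 × (142740.6 − 135) / (142740.6 + 24100 − 2 × 135) = 24100 × 142605.6 / 166570.6 ≈ 20632.7 mm.
Far limit Df = s·(H − f)/(H − s) = 24100 × (142740.6 − 135) / (142740.6 − 24100) = 24100 × 142605.6 / 118640.6 ≈ 28968.1 mm.
Depth of field = Df − Dn = 28968.1 − 20632.7 ≈ 8335.4 mm ≈ 8.34 m.

8.34 m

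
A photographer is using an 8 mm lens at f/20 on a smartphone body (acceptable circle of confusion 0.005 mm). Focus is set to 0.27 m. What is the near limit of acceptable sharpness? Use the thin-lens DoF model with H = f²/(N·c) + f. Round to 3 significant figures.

Hyperfocal distance H = f²/(N·c) + f = 8²/(20 × 0.005) + 8 = 64/0.1 + 8 ≈ 648.0 mm ≈ 0.648 m.
Near limit Dn = s·(H − f)/(H + s − 2f) = 270 × (648.0 − 8) / (648.0 + 270 − 2 × 8) = 270 × 640.0 / 902.0 ≈ 191.57 mm.

192 mm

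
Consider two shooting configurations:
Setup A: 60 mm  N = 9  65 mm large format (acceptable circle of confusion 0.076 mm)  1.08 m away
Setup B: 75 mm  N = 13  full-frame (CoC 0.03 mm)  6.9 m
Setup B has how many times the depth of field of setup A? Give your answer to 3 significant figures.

Setup A: H = 60²/(9×0.076) + 60 ≈ 5323.2 mm; DoF = Df − Dn = 1339.62 − 904.67 ≈ 434.95 mm.
Setup B: H = 75²/(13×0.03) + 75 ≈ 14498.1 mm; DoF = Df − Dn = 13097.9 − 4683.7 ≈ 8414.2 mm.
Ratio = 8414.2 / 434.95 ≈ 19.3.

19.3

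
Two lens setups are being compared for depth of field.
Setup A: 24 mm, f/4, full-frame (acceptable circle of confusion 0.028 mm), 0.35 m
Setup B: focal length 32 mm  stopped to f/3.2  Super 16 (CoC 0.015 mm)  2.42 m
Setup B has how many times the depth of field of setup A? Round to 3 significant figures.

Setup A: H = 24²/(4×0.028) + 24 ≈ 5166.9 mm; DoF = Df − Dn = 373.688 − 329.136 ≈ 44.552 mm.
Setup B: H = 32²/(3.2×0.015) + 32 ≈ 21365.3 mm; DoF = Df − Dn = 2725.03 − 2176.38 ≈ 548.65 mm.
Ratio = 548.65 / 44.552 ≈ 12.3.

12.3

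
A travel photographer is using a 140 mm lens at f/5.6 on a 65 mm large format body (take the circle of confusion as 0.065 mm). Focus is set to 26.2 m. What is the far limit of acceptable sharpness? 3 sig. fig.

50.8 m

Hyperfocal distance H = f²/(N·c) + f = 140²/(5.6 × 0.065) + 140 = 19600/0.364 + 140 ≈ 53986.2 mm ≈ 53.99 m.
Far limit Df = s·(H − f)/(H − s) = 26200 × (53986.2 − 140) / (53986.2 − 26200) = 26200 × 53846.2 / 27786.2 ≈ 50772 mm ≈ 50.8 m.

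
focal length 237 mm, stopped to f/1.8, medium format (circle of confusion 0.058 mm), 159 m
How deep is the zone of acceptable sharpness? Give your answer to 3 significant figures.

103 m

Hyperfocal distance H = f²/(N·c) + f = 237²/(1.8 × 0.058) + 237 = 56169/0.1044 + 237 ≈ 538254.2 mm ≈ 538.3 m.
Near limit Dn = s·(H − f)/(H + s − 2f) = 159000 × (538254.2 − 237) / (538254.2 + 159000 − 2 × 237) = 159000 × 538017.2 / 696780.2 ≈ 122771 mm.
Far limit Df = s·(H − f)/(H − s) = 159000 × (538254.2 − 237) / (538254.2 − 159000) = 159000 × 538017.2 / 379254.2 ≈ 225560 mm.
Depth of field = Df − Dn = 225560 − 122771 ≈ 102789 mm ≈ 103 m.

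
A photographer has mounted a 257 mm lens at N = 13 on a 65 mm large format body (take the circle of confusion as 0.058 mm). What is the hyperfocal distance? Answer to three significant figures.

87.9 m

Hyperfocal distance H = f²/(N·c) + f = 257²/(13 × 0.058) + 257 = 66049/0.754 + 257 ≈ 87855.1 mm ≈ 87.9 m.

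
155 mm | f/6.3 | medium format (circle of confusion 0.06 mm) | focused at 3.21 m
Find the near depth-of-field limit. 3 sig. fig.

3.06 m

Hyperfocal distance H = f²/(N·c) + f = 155²/(6.3 × 0.06) + 155 = 24025/0.378 + 155 ≈ 63713.2 mm ≈ 63.71 m.
Near limit Dn = s·(H − f)/(H + s − 2f) = 3210 × (63713.2 − 155) / (63713.2 + 3210 − 2 × 155) = 3210 × 63558.2 / 66613.2 ≈ 3062.8 mm ≈ 3.06 m.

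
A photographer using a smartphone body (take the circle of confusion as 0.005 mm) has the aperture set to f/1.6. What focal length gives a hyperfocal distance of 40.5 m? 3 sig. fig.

18.0 mm

From H = f²/(N·c) + f, with f ≪ H: f ≈ √(H·N·c) = √(40500 × 1.6 × 0.005) = √324.00 ≈ 18.00 mm.
The +f correction barely moves this — solving exactly, f² + N·c·f − N·c·H = 0 ⇒ f = (−N·c + √((N·c)² + 4·N·c·H))/2 = (−0.008 + √1296.0)/2 ≈ 17.996 mm, so f ≈ 18.0 mm.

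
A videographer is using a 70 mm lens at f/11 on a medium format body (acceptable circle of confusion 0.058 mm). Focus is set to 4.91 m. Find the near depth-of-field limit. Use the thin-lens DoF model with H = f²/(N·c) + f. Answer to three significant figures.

3.01 m

Hyperfocal distance H = f²/(N·c) + f = 70²/(11 × 0.058) + 70 = 4900/0.638 + 70 ≈ 7750.3 mm ≈ 7.750 m.
Near limit Dn = s·(H − f)/(H + s − 2f) = 4910 × (7750.3 − 70) / (7750.3 + 4910 − 2 × 70) = 4910 × 7680.3 / 12520.3 ≈ 3011.9 mm ≈ 3.01 m.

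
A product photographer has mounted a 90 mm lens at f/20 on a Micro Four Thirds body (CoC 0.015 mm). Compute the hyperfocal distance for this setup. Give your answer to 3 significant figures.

27.1 m

Hyperfocal distance H = f²/(N·c) + f = 90²/(20 × 0.015) + 90 = 8100/0.3 + 90 ≈ 27090.0 mm ≈ 27.1 m.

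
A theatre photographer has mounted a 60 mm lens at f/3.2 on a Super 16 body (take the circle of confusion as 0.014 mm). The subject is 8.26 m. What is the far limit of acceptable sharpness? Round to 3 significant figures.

Hyperfocal distance H = f²/(N·c) + f = 60²/(3.2 × 0.014) + 60 = 3600/0.0448 + 60 ≈ 80417.1 mm ≈ 80.42 m.
Far limit Df = s·(H − f)/(H − s) = 8260 × (80417.1 − 60) / (80417.1 − 8260) = 8260 × 80357.1 / 72157.1 ≈ 9198.7 mm ≈ 9.20 m.

9.20 m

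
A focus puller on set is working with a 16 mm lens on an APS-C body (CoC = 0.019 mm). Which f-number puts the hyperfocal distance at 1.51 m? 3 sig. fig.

Rearrange H = f²/(N·c) + f for N: N = f² / ((H − f)·c).
N = 16² / ((1510 − 16) × 0.019) = 256 / 28.39 ≈ 9.02.

f/9.02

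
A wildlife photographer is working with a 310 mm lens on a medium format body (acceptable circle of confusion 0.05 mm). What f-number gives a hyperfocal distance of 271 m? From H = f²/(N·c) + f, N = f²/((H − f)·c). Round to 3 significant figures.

Rearrange H = f²/(N·c) + f for N: N = f² / ((H − f)·c).
N = 310² / ((271000 − 310) × 0.05) = 96100 / 13534 ≈ 7.10.

f/7.10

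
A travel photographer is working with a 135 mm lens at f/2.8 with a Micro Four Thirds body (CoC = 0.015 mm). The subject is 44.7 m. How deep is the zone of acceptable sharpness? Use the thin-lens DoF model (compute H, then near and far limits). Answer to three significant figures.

9.28 m

Hyperfocal distance H = f²/(N·c) + f = 135²/(2.8 × 0.015) + 135 = 18225/0.042 + 135 ≈ 434063.6 mm ≈ 434.1 m.
Near limit Dn = s·(H − f)/(H + s − 2f) = 44700 × (434063.6 − 135) / (434063.6 + 44700 − 2 × 135) = 44700 × 433928.6 / 478493.6 ≈ 40536.8 mm.
Far limit Df = s·(H − f)/(H − s) = 44700 × (434063.6 − 135) / (434063.6 − 44700) = 44700 × 433928.6 / 389363.6 ≈ 49816.2 mm.
Depth of field = Df − Dn = 49816.2 − 40536.8 ≈ 9279.4 mm ≈ 9.28 m.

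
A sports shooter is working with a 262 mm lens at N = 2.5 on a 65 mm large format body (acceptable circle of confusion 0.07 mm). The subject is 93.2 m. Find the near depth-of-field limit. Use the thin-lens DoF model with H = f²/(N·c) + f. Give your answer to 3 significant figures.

Hyperfocal distance H = f²/(N·c) + f = 262²/(2.5 × 0.07) + 262 = 68644/0.175 + 262 ≈ 392513.4 mm ≈ 392.5 m.
Near limit Dn = s·(H − f)/(H + s − 2f) = 93200 × (392513.4 − 262) / (392513.4 + 93200 − 2 × 262) = 93200 × 392251.4 / 485189.4 ≈ 75348 mm ≈ 75.3 m.

75.3 m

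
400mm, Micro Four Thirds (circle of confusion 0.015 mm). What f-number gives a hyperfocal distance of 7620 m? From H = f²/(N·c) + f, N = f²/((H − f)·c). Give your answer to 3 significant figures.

Rearrange H = f²/(N·c) + f for N: N = f² / ((H − f)·c).
N = 400² / ((7620000 − 400) × 0.015) = 160000 / 114294 ≈ 1.40.

f/1.40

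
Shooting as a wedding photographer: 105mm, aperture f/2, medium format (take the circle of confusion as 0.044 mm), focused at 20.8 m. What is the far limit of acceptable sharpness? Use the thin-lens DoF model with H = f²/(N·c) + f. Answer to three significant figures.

24.9 m

Hyperfocal distance H = f²/(N·c) + f = 105²/(2 × 0.044) + 105 = 11025/0.088 + 105 ≈ 125389.1 mm ≈ 125.4 m.
Far limit Df = s·(H − f)/(H − s) = 20800 × (125389.1 − 105) / (125389.1 − 20800) = 20800 × 125284.1 / 104589.1 ≈ 24916 mm ≈ 24.9 m.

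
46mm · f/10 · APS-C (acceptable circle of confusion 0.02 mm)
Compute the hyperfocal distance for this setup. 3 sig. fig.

10.6 m

Hyperfocal distance H = f²/(N·c) + f = 46²/(10 × 0.02) + 46 = 2116/0.2 + 46 ≈ 10626.0 mm ≈ 10.6 m.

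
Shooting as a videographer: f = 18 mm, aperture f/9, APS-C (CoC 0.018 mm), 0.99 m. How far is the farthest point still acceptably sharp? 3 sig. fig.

Hyperfocal distance H = f²/(N·c) + f = 18²/(9 × 0.018) + 18 = 324/0.162 + 18 ≈ 2018.0 mm ≈ 2.018 m.
Far limit Df = s·(H − f)/(H − s) = 990 × (2018.0 − 18) / (2018.0 − 990) = 990 × 2000.0 / 1028.0 ≈ 1926.1 mm ≈ 1.93 m.

1.93 m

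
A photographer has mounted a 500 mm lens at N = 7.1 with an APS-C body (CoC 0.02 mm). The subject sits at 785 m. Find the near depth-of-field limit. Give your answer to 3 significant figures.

543 m

Hyperfocal distance H = f²/(N·c) + f = 500²/(7.1 × 0.02) + 500 = 250000/0.142 + 500 ≈ 1761063.4 mm ≈ 1761 m.
Near limit Dn = s·(H − f)/(H + s − 2f) = 785000 × (1761063.4 − 500) / (1761063.4 + 785000 − 2 × 500) = 785000 × 1760563.4 / 2545063.4 ≈ 543029 mm ≈ 543 m.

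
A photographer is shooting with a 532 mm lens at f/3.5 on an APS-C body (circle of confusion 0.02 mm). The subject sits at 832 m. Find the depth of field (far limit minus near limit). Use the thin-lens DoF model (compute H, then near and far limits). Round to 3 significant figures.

357 m

Hyperfocal distance H = f²/(N·c) + f = 532²/(3.5 × 0.02) + 532 = 283024/0.07 + 532 ≈ 4043732.0 mm ≈ 4044 m.
Near limit Dn = s·(H − f)/(H + s − 2f) = 832000 × (4043732.0 − 532) / (4043732.0 + 832000 − 2 × 532) = 832000 × 4043200.0 / 4874668.0 ≈ 690086 mm.
Far limit Df = s·(H − f)/(H − s) = 832000 × (4043732.0 − 532) / (4043732.0 − 832000) = 832000 × 4043200.0 / 3211732.0 ≈ 1047392 mm.
Depth of field = Df − Dn = 1047392 − 690086 ≈ 357306 mm ≈ 357 m.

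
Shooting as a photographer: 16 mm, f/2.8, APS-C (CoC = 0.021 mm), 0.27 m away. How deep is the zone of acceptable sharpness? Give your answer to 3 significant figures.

Hyperfocal distance H = f²/(N·c) + f = 16²/(2.8 × 0.021) + 16 = 256/0.0588 + 16 ≈ 4369.7 mm ≈ 4.370 m.
Near limit Dn = s·(H − f)/(H + s − 2f) = 270 × (4369.7 − 16) / (4369.7 + 270 − 2 × 16) = 270 × 4353.7 / 4607.7 ≈ 255.116 mm.
Far limit Df = s·(H − f)/(H − s) = 270 × (4369.7 − 16) / (4369.7 − 270) = 270 × 4353.7 / 4099.7 ≈ 286.728 mm.
Depth of field = Df − Dn = 286.728 − 255.116 ≈ 31.612 mm.

31.6 mm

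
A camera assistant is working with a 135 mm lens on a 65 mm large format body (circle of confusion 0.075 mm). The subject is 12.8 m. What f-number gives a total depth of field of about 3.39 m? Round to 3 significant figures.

Write h = H − f = f²/(N·c). The thin-lens limits are Dn = s·h/(h + (s−f)) and Df = s·h/(h − (s−f)), so DoF = Df − Dn = 2·s·(s−f)·h / (h² − (s−f)²).
That is a quadratic in h: DoF·h² − 2·s·(s−f)·h − DoF·(s−f)² = 0 ⇒ h = (s−f)·(s + √(s² + DoF²)) / DoF = 12665 × (12800 + √(12800² + 3390²)) / 3390 = 12665 × (12800 + 13241.3) / 3390 ≈ 97290 mm.
Then N = f²/(c·h) = 135² / (0.075 × 97290) = 18225 / 7296.8 ≈ 2.50.

f/2.50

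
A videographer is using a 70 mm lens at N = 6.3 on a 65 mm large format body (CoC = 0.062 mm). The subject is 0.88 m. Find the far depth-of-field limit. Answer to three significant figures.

Hyperfocal distance H = f²/(N·c) + f = 70²/(6.3 × 0.062) + 70 = 4900/0.3906 + 70 ≈ 12614.8 mm ≈ 12.61 m.
Far limit Df = s·(H − f)/(H − s) = 880 × (12614.8 − 70) / (12614.8 − 880) = 880 × 12544.8 / 11734.8 ≈ 940.74 mm ≈ 0.941 m.

0.941 m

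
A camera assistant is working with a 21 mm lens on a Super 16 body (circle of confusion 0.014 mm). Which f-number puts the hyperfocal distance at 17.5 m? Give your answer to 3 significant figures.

Rearrange H = f²/(N·c) + f for N: N = f² / ((H − f)·c).
N = 21² / ((17500 − 21) × 0.014) = 441 / 244.7 ≈ 1.80.

f/1.80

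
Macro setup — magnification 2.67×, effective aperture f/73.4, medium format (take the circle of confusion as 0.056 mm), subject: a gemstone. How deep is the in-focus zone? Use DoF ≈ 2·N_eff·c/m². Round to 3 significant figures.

1.15 mm

At magnification m, DoF ≈ 2·N_eff·c/m² = 2 × 73.4 × 0.056 / 2.67² = 8.221 / 7.129 ≈ 1.15 mm.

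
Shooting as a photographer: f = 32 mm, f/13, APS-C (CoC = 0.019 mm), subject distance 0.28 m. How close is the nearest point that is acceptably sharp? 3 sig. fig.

264 mm

Hyperfocal distance H = f²/(N·c) + f = 32²/(13 × 0.019) + 32 = 1024/0.247 + 32 ≈ 4177.7 mm ≈ 4.178 m.
Near limit Dn = s·(H − f)/(H + s − 2f) = 280 × (4177.7 − 32) / (4177.7 + 280 − 2 × 32) = 280 × 4145.7 / 4393.7 ≈ 264.20 mm.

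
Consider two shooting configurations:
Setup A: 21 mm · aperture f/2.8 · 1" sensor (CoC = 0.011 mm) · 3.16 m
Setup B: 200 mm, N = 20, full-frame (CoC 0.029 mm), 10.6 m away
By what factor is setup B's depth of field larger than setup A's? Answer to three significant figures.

2.25

Setup A: H = 21²/(2.8×0.011) + 21 ≈ 14339.2 mm; DoF = Df − Dn = 4047.3 − 2591.8 ≈ 1455.5 mm.
Setup B: H = 200²/(20×0.029) + 200 ≈ 69165.5 mm; DoF = Df − Dn = 12482.3 − 9211.0 ≈ 3271.3 mm.
Ratio = 3271.3 / 1455.5 ≈ 2.25.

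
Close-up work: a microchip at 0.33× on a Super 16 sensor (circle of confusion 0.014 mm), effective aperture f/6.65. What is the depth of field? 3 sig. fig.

1.71 mm

At magnification m, DoF ≈ 2·N_eff·c/m² = 2 × 6.65 × 0.014 / 0.33² = 0.1862 / 0.1089 ≈ 1.71 mm.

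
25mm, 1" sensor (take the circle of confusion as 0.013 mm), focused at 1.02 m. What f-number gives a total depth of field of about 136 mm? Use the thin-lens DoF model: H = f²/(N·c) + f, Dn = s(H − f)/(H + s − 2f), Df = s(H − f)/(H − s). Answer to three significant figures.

Write h = H − f = f²/(N·c). The thin-lens limits are Dn = s·h/(h + (s−f)) and Df = s·h/(h − (s−f)), so DoF = Df − Dn = 2·s·(s−f)·h / (h² − (s−f)²).
That is a quadratic in h: DoF·h² − 2·s·(s−f)·h − DoF·(s−f)² = 0 ⇒ h = (s−f)·(s + √(s² + DoF²)) / DoF = 995 × (1020 + √(1020² + 136²)) / 136 = 995 × (1020 + 1029.03) / 136 ≈ 14991 mm.
Then N = f²/(c·h) = 25² / (0.013 × 14991) = 625 / 194.88 ≈ 3.21.

f/3.21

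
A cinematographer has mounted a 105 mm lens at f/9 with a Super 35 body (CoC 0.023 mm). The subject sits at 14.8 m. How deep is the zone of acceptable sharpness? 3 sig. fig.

Hyperfocal distance H = f²/(N·c) + f = 105²/(9 × 0.023) + 105 = 11025/0.207 + 105 ≈ 53365.9 mm ≈ 53.37 m.
Near limit Dn = s·(H − f)/(H + s − 2f) = 14800 × (53365.9 − 105) / (53365.9 + 14800 − 2 × 105) = 14800 × 53260.9 / 67955.9 ≈ 11599.6 mm.
Far limit Df = s·(H − f)/(H − s) = 14800 × (53365.9 − 105) / (53365.9 − 14800) = 14800 × 53260.9 / 38565.9 ≈ 20439.3 mm.
Depth of field = Df − Dn = 20439.3 − 11599.6 ≈ 8839.7 mm ≈ 8.84 m.

8.84 m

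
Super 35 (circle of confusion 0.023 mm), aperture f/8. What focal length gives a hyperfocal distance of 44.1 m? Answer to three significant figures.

90.0 mm

From H = f²/(N·c) + f, with f ≪ H: f ≈ √(H·N·c) = √(44100 × 8 × 0.023) = √8114.4 ≈ 90.08 mm.
Exact: f² + N·c·f − N·c·H = 0 ⇒ f = (−N·c + √((N·c)² + 4·N·c·H))/2 = (−0.184 + √32458)/2 ≈ 89.988 mm ≈ 90.0 mm.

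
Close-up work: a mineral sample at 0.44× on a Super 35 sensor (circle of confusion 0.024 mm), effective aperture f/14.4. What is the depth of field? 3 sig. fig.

3.57 mm

At magnification m, DoF ≈ 2·N_eff·c/m² = 2 × 14.4 × 0.024 / 0.44² = 0.6912 / 0.1936 ≈ 3.57 mm.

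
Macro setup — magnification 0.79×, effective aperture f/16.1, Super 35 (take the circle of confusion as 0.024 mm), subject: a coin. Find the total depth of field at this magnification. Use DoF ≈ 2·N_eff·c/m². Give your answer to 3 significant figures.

At magnification m, DoF ≈ 2·N_eff·c/m² = 2 × 16.1 × 0.024 / 0.79² = 0.7728 / 0.6241 ≈ 1.24 mm.

1.24 mm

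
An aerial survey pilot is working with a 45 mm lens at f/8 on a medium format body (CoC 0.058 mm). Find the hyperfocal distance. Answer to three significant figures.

Hyperfocal distance H = f²/(N·c) + f = 45²/(8 × 0.058) + 45 = 2025/0.464 + 45 ≈ 4409.2 mm ≈ 4.41 m.

4.41 m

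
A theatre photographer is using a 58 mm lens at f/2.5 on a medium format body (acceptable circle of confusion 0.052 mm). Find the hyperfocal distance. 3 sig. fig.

25.9 m

Hyperfocal distance H = f²/(N·c) + f = 58²/(2.5 × 0.052) + 58 = 3364/0.13 + 58 ≈ 25934.9 mm ≈ 25.9 m.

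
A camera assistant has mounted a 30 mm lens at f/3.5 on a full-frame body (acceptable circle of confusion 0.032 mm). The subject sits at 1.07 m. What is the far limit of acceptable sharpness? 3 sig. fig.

Hyperfocal distance H = f²/(N·c) + f = 30²/(3.5 × 0.032) + 30 = 900/0.112 + 30 ≈ 8065.7 mm ≈ 8.066 m.
Far limit Df = s·(H − f)/(H − s) = 1070 × (8065.7 − 30) / (8065.7 − 1070) = 1070 × 8035.7 / 6995.7 ≈ 1229.1 mm ≈ 1.23 m.

1.23 m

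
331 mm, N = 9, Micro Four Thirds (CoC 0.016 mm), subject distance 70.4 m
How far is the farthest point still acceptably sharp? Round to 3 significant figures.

77.5 m

Hyperfocal distance H = f²/(N·c) + f = 331²/(9 × 0.016) + 331 = 109561/0.144 + 331 ≈ 761171.3 mm ≈ 761.2 m.
Far limit Df = s·(H − f)/(H − s) = 70400 × (761171.3 − 331) / (761171.3 − 70400) = 70400 × 760840.3 / 690771.3 ≈ 77541 mm ≈ 77.5 m.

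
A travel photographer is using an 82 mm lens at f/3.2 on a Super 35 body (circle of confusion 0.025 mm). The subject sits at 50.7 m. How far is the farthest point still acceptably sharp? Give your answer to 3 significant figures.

Hyperfocal distance H = f²/(N·c) + f = 82²/(3.2 × 0.025) + 82 = 6724/0.08 + 82 ≈ 84132.0 mm ≈ 84.13 m.
Far limit Df = s·(H − f)/(H − s) = 50700 × (84132.0 − 82) / (84132.0 − 50700) = 50700 × 84050.0 / 33432.0 ≈ 127463 mm ≈ 127 m.

127 m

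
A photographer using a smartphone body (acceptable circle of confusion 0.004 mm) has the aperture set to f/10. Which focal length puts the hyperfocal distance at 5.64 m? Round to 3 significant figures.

15.0 mm

From H = f²/(N·c) + f, with f ≪ H: f ≈ √(H·N·c) = √(5640 × 10 × 0.004) = √225.60 ≈ 15.02 mm.
The +f correction barely moves this — solving exactly, f² + N·c·f − N·c·H = 0 ⇒ f = (−N·c + √((N·c)² + 4·N·c·H))/2 = (−0.04 + √902.40)/2 ≈ 15.000 mm, so f ≈ 15.0 mm.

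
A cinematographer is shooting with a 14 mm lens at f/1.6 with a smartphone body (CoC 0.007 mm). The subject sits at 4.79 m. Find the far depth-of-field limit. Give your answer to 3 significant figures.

6.59 m

Hyperfocal distance H = f²/(N·c) + f = 14²/(1.6 × 0.007) + 14 = 196/0.0112 + 14 ≈ 17514.0 mm ≈ 17.51 m.
Far limit Df = s·(H − f)/(H − s) = 4790 × (17514.0 − 14) / (17514.0 − 4790) = 4790 × 17500.0 / 12724.0 ≈ 6587.9 mm ≈ 6.59 m.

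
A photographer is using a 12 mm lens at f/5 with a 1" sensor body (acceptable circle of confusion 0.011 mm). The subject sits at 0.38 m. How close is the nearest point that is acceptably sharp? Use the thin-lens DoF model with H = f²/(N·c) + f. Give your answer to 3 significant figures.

333 mm

Hyperfocal distance H = f²/(N·c) + f = 12²/(5 × 0.011) + 12 = 144/0.055 + 12 ≈ 2630.2 mm ≈ 2.630 m.
Near limit Dn = s·(H − f)/(H + s − 2f) = 380 × (2630.2 − 12) / (2630.2 + 380 − 2 × 12) = 380 × 2618.2 / 2986.2 ≈ 333.17 mm.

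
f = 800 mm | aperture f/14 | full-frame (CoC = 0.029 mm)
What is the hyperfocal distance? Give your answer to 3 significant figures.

1580 m

Hyperfocal distance H = f²/(N·c) + f = 800²/(14 × 0.029) + 800 = 640000/0.406 + 800 ≈ 1577154.7 mm ≈ 1580 m.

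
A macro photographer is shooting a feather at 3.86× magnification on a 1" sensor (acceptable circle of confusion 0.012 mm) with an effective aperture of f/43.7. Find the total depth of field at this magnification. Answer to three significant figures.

0.0704 mm

At magnification m, DoF ≈ 2·N_eff·c/m² = 2 × 43.7 × 0.012 / 3.86² = 1.049 / 14.9 ≈ 0.0704 mm.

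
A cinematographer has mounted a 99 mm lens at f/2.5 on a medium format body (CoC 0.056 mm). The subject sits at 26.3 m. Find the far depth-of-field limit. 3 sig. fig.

Hyperfocal distance H = f²/(N·c) + f = 99²/(2.5 × 0.056) + 99 = 9801/0.14 + 99 ≈ 70106.1 mm ≈ 70.11 m.
Far limit Df = s·(H − f)/(H − s) = 26300 × (70106.1 − 99) / (70106.1 − 26300) = 26300 × 70007.1 / 43806.1 ≈ 42030 mm ≈ 42.0 m.

42.0 m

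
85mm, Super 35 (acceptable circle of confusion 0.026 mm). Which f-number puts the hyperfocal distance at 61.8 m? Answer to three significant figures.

Rearrange H = f²/(N·c) + f for N: N = f² / ((H − f)·c).
N = 85² / ((61800 − 85) × 0.026) = 7225 / 1605 ≈ 4.50.

f/4.50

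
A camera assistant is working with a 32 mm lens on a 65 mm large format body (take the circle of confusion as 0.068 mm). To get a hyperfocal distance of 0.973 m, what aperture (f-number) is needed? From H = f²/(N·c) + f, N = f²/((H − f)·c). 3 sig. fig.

Rearrange H = f²/(N·c) + f for N: N = f² / ((H − f)·c).
N = 32² / ((973 − 32) × 0.068) = 1024 / 63.99 ≈ 16.

f/16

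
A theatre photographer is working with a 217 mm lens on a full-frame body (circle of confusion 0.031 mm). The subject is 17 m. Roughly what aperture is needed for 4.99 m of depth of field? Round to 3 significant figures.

f/13

Write h = H − f = f²/(N·c). The thin-lens limits are Dn = s·h/(h + (s−f)) and Df = s·h/(h − (s−f)), so DoF = Df − Dn = 2·s·(s−f)·h / (h² − (s−f)²).
That is a quadratic in h: DoF·h² − 2·s·(s−f)·h − DoF·(s−f)² = 0 ⇒ h = (s−f)·(s + √(s² + DoF²)) / DoF = 16783 × (17000 + √(17000² + 4990²)) / 4990 = 16783 × (17000 + 17717.2) / 4990 ≈ 116765 mm.
Then N = f²/(c·h) = 217² / (0.031 × 116765) = 47089 / 3619.7 ≈ 13.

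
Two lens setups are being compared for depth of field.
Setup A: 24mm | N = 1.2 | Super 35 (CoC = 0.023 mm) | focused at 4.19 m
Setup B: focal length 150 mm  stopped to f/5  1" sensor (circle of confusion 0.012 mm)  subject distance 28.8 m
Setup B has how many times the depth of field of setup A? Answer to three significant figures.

Setup A: H = 24²/(1.2×0.023) + 24 ≈ 20893.6 mm; DoF = Df − Dn = 5235.0 − 3492.8 ≈ 1742.2 mm.
Setup B: H = 150²/(5×0.012) + 150 ≈ 375150.0 mm; DoF = Df − Dn = 31182.3 − 26755.9 ≈ 4426.4 mm.
Ratio = 4426.4 / 1742.2 ≈ 2.54.

2.54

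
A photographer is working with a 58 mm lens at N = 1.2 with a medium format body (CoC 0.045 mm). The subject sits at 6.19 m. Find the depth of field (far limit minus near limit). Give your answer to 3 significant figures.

Hyperfocal distance H = f²/(N·c) + f = 58²/(1.2 × 0.045) + 58 = 3364/0.054 + 58 ≈ 62354.3 mm ≈ 62.35 m.
Near limit Dn = s·(H − f)/(H + s − 2f) = 6190 × (62354.3 − 58) / (62354.3 + 6190 − 2 × 58) = 6190 × 62296.3 / 68428.3 ≈ 5635.3 mm.
Far limit Df = s·(H − f)/(H − s) = 6190 × (62354.3 − 58) / (62354.3 − 6190) = 6190 × 62296.3 / 56164.3 ≈ 6865.8 mm.
Depth of field = Df − Dn = 6865.8 − 5635.3 ≈ 1230.5 mm ≈ 1.23 m.

1.23 m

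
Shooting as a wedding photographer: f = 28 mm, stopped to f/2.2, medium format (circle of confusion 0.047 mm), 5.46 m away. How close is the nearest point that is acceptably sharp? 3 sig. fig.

Hyperfocal distance H = f²/(N·c) + f = 28²/(2.2 × 0.047) + 28 = 784/0.1034 + 28 ≈ 7610.2 mm ≈ 7.610 m.
Near limit Dn = s·(H − f)/(H + s − 2f) = 5460 × (7610.2 − 28) / (7610.2 + 5460 − 2 × 28) = 5460 × 7582.2 / 13014.2 ≈ 3181.1 mm ≈ 3.18 m.

3.18 m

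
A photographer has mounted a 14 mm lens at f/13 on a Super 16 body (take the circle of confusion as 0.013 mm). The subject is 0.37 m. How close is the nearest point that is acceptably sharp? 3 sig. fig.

283 mm

Hyperfocal distance H = f²/(N·c) + f = 14²/(13 × 0.013) + 14 = 196/0.169 + 14 ≈ 1173.8 mm ≈ 1.174 m.
Near limit Dn = s·(H − f)/(H + s − 2f) = 370 × (1173.8 − 14) / (1173.8 + 370 − 2 × 14) = 370 × 1159.8 / 1515.8 ≈ 283.10 mm.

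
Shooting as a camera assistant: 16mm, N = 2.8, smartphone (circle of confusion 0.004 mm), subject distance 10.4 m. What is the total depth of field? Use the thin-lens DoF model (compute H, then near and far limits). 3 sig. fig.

Hyperfocal distance H = f²/(N·c) + f = 16²/(2.8 × 0.004) + 16 = 256/0.0112 + 16 ≈ 22873.1 mm ≈ 22.87 m.
Near limit Dn = s·(H − f)/(H + s − 2f) = 10400 × (22873.1 − 16) / (22873.1 + 10400 − 2 × 16) = 10400 × 22857.1 / 33241.1 ≈ 7151 mm.
Far limit Df = s·(H − f)/(H − s) = 10400 × (22873.1 − 16) / (22873.1 − 10400) = 10400 × 22857.1 / 12473.1 ≈ 19058 mm.
Depth of field = Df − Dn = 19058 − 7151 ≈ 11907 mm ≈ 11.9 m.

11.9 m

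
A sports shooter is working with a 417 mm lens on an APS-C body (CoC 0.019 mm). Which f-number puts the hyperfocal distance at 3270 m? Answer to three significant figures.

f/2.80

Rearrange H = f²/(N·c) + f for N: N = f² / ((H − f)·c).
N = 417² / ((3270000 − 417) × 0.019) = 173889 / 62122 ≈ 2.80.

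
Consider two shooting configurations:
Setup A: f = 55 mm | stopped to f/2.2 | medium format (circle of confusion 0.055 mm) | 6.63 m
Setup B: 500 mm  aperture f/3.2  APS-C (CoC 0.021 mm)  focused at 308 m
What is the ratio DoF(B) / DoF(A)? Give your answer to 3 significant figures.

Setup A: H = 55²/(2.2×0.055) + 55 ≈ 25055.0 mm; DoF = Df − Dn = 8995.9 − 5249.4 ≈ 3746.5 mm.
Setup B: H = 500²/(3.2×0.021) + 500 ≈ 3720738.1 mm; DoF = Df − Dn = 335752 − 284486 ≈ 51266 mm.
Ratio = 51266 / 3746.5 ≈ 13.7.

13.7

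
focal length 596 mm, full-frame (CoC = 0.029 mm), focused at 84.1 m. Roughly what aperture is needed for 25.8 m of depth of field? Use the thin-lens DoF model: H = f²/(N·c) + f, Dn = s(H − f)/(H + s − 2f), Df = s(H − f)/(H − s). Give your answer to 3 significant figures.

f/22

Write h = H − f = f²/(N·c). The thin-lens limits are Dn = s·h/(h + (s−f)) and Df = s·h/(h − (s−f)), so DoF = Df − Dn = 2·s·(s−f)·h / (h² − (s−f)²).
That is a quadratic in h: DoF·h² − 2·s·(s−f)·h − DoF·(s−f)² = 0 ⇒ h = (s−f)·(s + √(s² + DoF²)) / DoF = 83504 × (84100 + √(84100² + 25800²)) / 25800 = 83504 × (84100 + 87968.5) / 25800 ≈ 556915 mm.
Then N = f²/(c·h) = 596² / (0.029 × 556915) = 355216 / 16151 ≈ 22.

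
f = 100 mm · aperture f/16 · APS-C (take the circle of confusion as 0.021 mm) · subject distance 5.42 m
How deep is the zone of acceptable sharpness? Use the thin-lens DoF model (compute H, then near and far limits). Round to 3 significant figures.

Hyperfocal distance H = f²/(N·c) + f = 100²/(16 × 0.021) + 100 = 10000/0.336 + 100 ≈ 29861.9 mm ≈ 29.86 m.
Near limit Dn = s·(H − f)/(H + s − 2f) = 5420 × (29861.9 − 100) / (29861.9 + 5420 − 2 × 100) = 5420 × 29761.9 / 35081.9 ≈ 4598.1 mm.
Far limit Df = s·(H − f)/(H − s) = 5420 × (29861.9 − 100) / (29861.9 − 5420) = 5420 × 29761.9 / 24441.9 ≈ 6599.7 mm.
Depth of field = Df − Dn = 6599.7 − 4598.1 ≈ 2001.6 mm ≈ 2.00 m.

2.00 m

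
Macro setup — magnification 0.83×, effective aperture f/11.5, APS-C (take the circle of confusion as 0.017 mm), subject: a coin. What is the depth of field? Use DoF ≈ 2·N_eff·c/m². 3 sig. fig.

0.568 mm

At magnification m, DoF ≈ 2·N_eff·c/m² = 2 × 11.5 × 0.017 / 0.83² = 0.391 / 0.6889 ≈ 0.568 mm.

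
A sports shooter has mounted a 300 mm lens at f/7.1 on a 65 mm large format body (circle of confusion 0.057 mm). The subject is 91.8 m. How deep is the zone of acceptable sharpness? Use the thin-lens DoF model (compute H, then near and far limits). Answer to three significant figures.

Hyperfocal distance H = f²/(N·c) + f = 300²/(7.1 × 0.057) + 300 = 90000/0.4047 + 300 ≈ 222687.0 mm ≈ 222.7 m.
Near limit Dn = s·(H − f)/(H + s − 2f) = 91800 × (222687.0 − 300) / (222687.0 + 91800 − 2 × 300) = 91800 × 222387.0 / 313887.0 ≈ 65040 mm.
Far limit Df = s·(H − f)/(H − s) = 91800 × (222687.0 − 300) / (222687.0 − 91800) = 91800 × 222387.0 / 130887.0 ≈ 155975 mm.
Depth of field = Df − Dn = 155975 − 65040 ≈ 90935 mm ≈ 90.9 m.

90.9 m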